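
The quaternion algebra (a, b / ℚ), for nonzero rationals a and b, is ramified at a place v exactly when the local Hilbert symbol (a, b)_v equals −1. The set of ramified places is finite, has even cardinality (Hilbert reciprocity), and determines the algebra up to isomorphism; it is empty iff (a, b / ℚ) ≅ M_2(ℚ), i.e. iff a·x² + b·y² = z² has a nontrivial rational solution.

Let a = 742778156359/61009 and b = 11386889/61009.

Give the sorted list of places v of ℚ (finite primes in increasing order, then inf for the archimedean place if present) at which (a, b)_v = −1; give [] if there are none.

[]

(a, b) ≡ (1591, 41) mod (ℚ^×)²; places V = {2, 13, 17, 19, 31, 37, 41, 43, ∞}.
(a,b)_43: α=1, u≡19; β=0, v≡41 (mod 43); (19|43)=-1, (41|43)=+1; sign (−1)^0·-1^0·+1^1 = +1.
(a,b)_13: α=-2, u≡7; β=-2, v≡2 (mod 13); (7|13)=-1, (2|13)=-1; sign (−1)^0·-1^-2·-1^-2 = +1.
(a,b)_37: α=1, u≡17; β=0, v≡30 (mod 37); (17|37)=-1, (30|37)=+1; sign (−1)^0·-1^0·+1^1 = +1.
(a,b)_∞: sgn(1591)=+, sgn(41)=+, so +1.
(a,b)_2: α=0, β=0; u≡7, v≡1 (mod 8); ε(u)ε(v)=1·0, αω(v)=0·0, βω(u)=0·0; sum ≡ 0  ⇒  +1.
(a,b)_19: α=-2, u≡2; β=-2, v≡10 (mod 19); (2|19)=-1, (10|19)=-1; sign (−1)^0·-1^-2·-1^-2 = +1.
(a,b)_31: α=2, u≡18; β=2, v≡7 (mod 31); (18|31)=+1, (7|31)=+1; sign (−1)^0·+1^2·+1^2 = +1.
(a,b)_41: α=2, u≡40; β=1, v≡36 (mod 41); (40|41)=+1, (36|41)=+1; sign (−1)^0·+1^1·+1^2 = +1.
(a,b)_17: α=2, u≡11; β=2, v≡14 (mod 17); (11|17)=-1, (14|17)=-1; sign (−1)^0·-1^2·-1^2 = +1.
Ram(a, b) = ∅: the form 1591·x² + 41·y² − z² is isotropic over every ℚ_v, so by Hasse–Minkowski it is isotropic over ℚ.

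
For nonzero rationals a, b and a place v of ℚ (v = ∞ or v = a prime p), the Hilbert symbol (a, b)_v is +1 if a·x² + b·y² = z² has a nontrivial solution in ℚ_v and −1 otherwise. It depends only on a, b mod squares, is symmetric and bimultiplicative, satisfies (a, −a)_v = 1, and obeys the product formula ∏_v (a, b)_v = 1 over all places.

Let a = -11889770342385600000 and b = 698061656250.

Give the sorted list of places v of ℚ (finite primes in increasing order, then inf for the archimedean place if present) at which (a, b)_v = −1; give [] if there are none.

[3, 37]

(a, b) ≡ (-1110, 74) mod (ℚ^×)²; places V = {2, 3, 5, 7, 37, ∞}.
(a,b)_5: α=5, u≡3; β=6, v≡1 (mod 5); (3|5)=-1, (1|5)=+1; sign (−1)^0·-1^6·+1^5 = +1.
(a,b)_2: α=9, β=1; u≡5, v≡5 (mod 8); ε(u)ε(v)=0·0, αω(v)=9·1, βω(u)=1·1; sum ≡ 0  ⇒  +1.
(a,b)_3: α=7, u≡2; β=2, v≡2 (mod 3); (2|3)=-1, (2|3)=-1; sign (−1)^0·-1^2·-1^7 = -1.
(a,b)_7: α=2, u≡6; β=2, v≡4 (mod 7); (6|7)=-1, (4|7)=+1; sign (−1)^0·-1^2·+1^2 = +1.
(a,b)_∞: sgn(-1110)=−, sgn(74)=+, so +1.
(a,b)_37: α=5, u≡12; β=3, v≡8 (mod 37); (12|37)=+1, (8|37)=-1; sign (−1)^0·+1^3·-1^5 = -1.
|Ram(-1110, 74)| = 2, even; anisotropic at {3, 37}.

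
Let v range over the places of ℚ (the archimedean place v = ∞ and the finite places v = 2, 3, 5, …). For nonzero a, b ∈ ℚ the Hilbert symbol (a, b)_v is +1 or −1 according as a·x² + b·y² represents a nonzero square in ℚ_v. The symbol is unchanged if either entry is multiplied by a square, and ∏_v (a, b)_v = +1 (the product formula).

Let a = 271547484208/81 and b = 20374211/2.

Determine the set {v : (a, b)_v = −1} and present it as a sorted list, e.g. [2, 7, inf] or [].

Mod squares: a ≡ 4147, b ≡ 140998. Check v ∈ {∞, 2, 3, 7, 11, 13, 17, 29}.
v=17: a=17^4·(≡9), b=17^3·(≡8) mod 17; (9|17)=+1, (8|17)=+1; (−1)^{4·3·8}·(+1)^3·(+1)^4 = +1.
v=11: a=11^1·(≡1), b=11^1·(≡5) mod 11; (1|11)=+1, (5|11)=+1; (−1)^{1·1·5}·(+1)^1·(+1)^1 = -1.
v=∞: 4147 > 0 and 140998 > 0  ⇒  (a,b)_∞ = +1.
v=7: a=7^2·(≡6), b=7^0·(≡2) mod 7; (6|7)=-1, (2|7)=+1; (−1)^{2·0·3}·(-1)^0·(+1)^2 = +1.
v=29: a=29^1·(≡10), b=29^1·(≡17) mod 29; (10|29)=-1, (17|29)=-1; (−1)^{1·1·14}·(-1)^1·(-1)^1 = +1.
v=2: v_2(a)=4, v_2(b)=-1; units ≡ 3, 3 (mod 8); ε·ε+αω+βω = 1·1+4·1+-1·1 ≡ 0  ⇒  (a,b)_2 = +1.
v=13: a=13^1·(≡6), b=13^1·(≡3) mod 13; (6|13)=-1, (3|13)=+1; (−1)^{1·1·6}·(-1)^1·(+1)^1 = -1.
v=3: a=3^-4·(≡1), b=3^0·(≡1) mod 3; (1|3)=+1, (1|3)=+1; (−1)^{-4·0·1}·(+1)^0·(+1)^-4 = +1.
|Ram(4147, 140998)| = 2, even; anisotropic at {11, 13}.

[11, 13]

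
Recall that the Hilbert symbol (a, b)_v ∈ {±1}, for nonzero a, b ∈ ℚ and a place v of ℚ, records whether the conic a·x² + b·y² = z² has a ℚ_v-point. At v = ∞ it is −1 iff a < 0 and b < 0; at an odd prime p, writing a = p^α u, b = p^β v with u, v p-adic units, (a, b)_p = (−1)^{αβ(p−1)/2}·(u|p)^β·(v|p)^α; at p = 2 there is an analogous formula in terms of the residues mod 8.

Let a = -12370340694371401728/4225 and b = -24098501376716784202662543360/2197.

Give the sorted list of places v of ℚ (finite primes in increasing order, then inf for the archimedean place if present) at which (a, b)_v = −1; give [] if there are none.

(a, b) ≡ (-112217, -14105) mod (ℚ^×)²; places V = {2, 3, 5, 7, 13, 17, 23, 31, 41, ∞}.
(a,b)_5: α=-2, u≡3; β=1, v≡4 (mod 5); (3|5)=-1, (4|5)=+1; sign (−1)^0·-1^1·+1^-2 = -1.
(a,b)_∞: sgn(-112217)=−, sgn(-14105)=−, so -1.
(a,b)_7: α=5, u≡6; β=7, v≡1 (mod 7); (6|7)=-1, (1|7)=+1; sign (−1)^1·-1^7·+1^5 = +1.
(a,b)_17: α=1, u≡6; β=2, v≡7 (mod 17); (6|17)=-1, (7|17)=-1; sign (−1)^0·-1^2·-1^1 = -1.
(a,b)_41: α=1, u≡40; β=2, v≡21 (mod 41); (40|41)=+1, (21|41)=+1; sign (−1)^0·+1^2·+1^1 = +1.
(a,b)_13: α=-2, u≡12; β=-3, v≡5 (mod 13); (12|13)=+1, (5|13)=-1; sign (−1)^0·+1^-3·-1^-2 = +1.
(a,b)_2: α=16, β=20; u≡7, v≡7 (mod 8); ε(u)ε(v)=1·1, αω(v)=16·0, βω(u)=20·0; sum ≡ 1  ⇒  -1.
(a,b)_3: α=6, u≡1; β=6, v≡1 (mod 3); (1|3)=+1, (1|3)=+1; sign (−1)^0·+1^6·+1^6 = +1.
(a,b)_31: α=2, u≡15; β=3, v≡1 (mod 31); (15|31)=-1, (1|31)=+1; sign (−1)^0·-1^3·+1^2 = -1.
(a,b)_23: α=1, u≡19; β=2, v≡11 (mod 23); (19|23)=-1, (11|23)=-1; sign (−1)^0·-1^2·-1^1 = -1.
|Ram(-112217, -14105)| = 6, even; anisotropic at {2, 5, 17, 23, 31, ∞}.

[2, 5, 17, 23, 31, inf]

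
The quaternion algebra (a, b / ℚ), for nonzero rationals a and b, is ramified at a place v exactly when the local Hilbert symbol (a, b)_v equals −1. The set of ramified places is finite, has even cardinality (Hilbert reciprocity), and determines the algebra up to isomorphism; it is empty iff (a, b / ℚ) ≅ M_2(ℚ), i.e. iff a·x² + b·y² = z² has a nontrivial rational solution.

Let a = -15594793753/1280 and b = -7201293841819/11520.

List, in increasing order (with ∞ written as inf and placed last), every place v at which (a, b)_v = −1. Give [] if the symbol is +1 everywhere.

[5, 11, 23, inf]

(a, b) ≡ (-13685, -8855) mod (ℚ^×)²; places V = {2, 3, 5, 7, 11, 17, 23, 31, ∞}.
(a,b)_17: α=1, u≡10; β=2, v≡1 (mod 17); (10|17)=-1, (1|17)=+1; sign (−1)^0·-1^2·+1^1 = +1.
(a,b)_2: α=-8, β=-8; u≡3, v≡1 (mod 8); ε(u)ε(v)=1·0, αω(v)=-8·0, βω(u)=-8·1; sum ≡ 0  ⇒  +1.
(a,b)_5: α=-1, u≡2; β=-1, v≡4 (mod 5); (2|5)=-1, (4|5)=+1; sign (−1)^0·-1^-1·+1^-1 = -1.
(a,b)_11: α=2, u≡10; β=5, v≡5 (mod 11); (10|11)=-1, (5|11)=+1; sign (−1)^0·-1^5·+1^2 = -1.
(a,b)_∞: sgn(-13685)=−, sgn(-8855)=−, so -1.
(a,b)_31: α=2, u≡23; β=2, v≡30 (mod 31); (23|31)=-1, (30|31)=-1; sign (−1)^0·-1^2·-1^2 = +1.
(a,b)_3: α=0, u≡1; β=-2, v≡1 (mod 3); (1|3)=+1, (1|3)=+1; sign (−1)^0·+1^-2·+1^0 = +1.
(a,b)_23: α=1, u≡1; β=1, v≡16 (mod 23); (1|23)=+1, (16|23)=+1; sign (−1)^1·+1^1·+1^1 = -1.
(a,b)_7: α=3, u≡3; β=1, v≡1 (mod 7); (3|7)=-1, (1|7)=+1; sign (−1)^1·-1^1·+1^3 = +1.
Ram(-13685, -8855) = {5, 11, 23, ∞}; no ℚ_5-point on the conic.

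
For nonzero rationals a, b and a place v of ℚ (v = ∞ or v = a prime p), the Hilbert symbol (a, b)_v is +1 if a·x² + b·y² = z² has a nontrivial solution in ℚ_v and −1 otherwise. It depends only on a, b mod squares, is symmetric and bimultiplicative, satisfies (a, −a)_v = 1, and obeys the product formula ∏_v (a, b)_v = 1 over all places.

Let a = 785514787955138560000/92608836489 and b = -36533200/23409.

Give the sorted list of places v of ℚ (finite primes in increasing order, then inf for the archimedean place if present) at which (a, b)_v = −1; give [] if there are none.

(a, b) ≡ (19, -253) mod (ℚ^×)²; places V = {2, 3, 5, 11, 13, 17, 19, 23, ∞}.
(a,b)_13: α=-2, u≡2; β=0, v≡7 (mod 13); (2|13)=-1, (7|13)=-1; sign (−1)^0·-1^0·-1^-2 = +1.
(a,b)_19: α=5, u≡6; β=2, v≡13 (mod 19); (6|19)=+1, (13|19)=-1; sign (−1)^0·+1^2·-1^5 = -1.
(a,b)_2: α=16, β=4; u≡3, v≡3 (mod 8); ε(u)ε(v)=1·1, αω(v)=16·1, βω(u)=4·1; sum ≡ 1  ⇒  -1.
(a,b)_5: α=4, u≡4; β=2, v≡3 (mod 5); (4|5)=+1, (3|5)=-1; sign (−1)^0·+1^2·-1^4 = +1.
(a,b)_17: α=-4, u≡13; β=-2, v≡16 (mod 17); (13|17)=+1, (16|17)=+1; sign (−1)^0·+1^-2·+1^-4 = +1.
(a,b)_11: α=4, u≡10; β=1, v≡8 (mod 11); (10|11)=-1, (8|11)=-1; sign (−1)^0·-1^1·-1^4 = -1.
(a,b)_3: α=-8, u≡1; β=-4, v≡2 (mod 3); (1|3)=+1, (2|3)=-1; sign (−1)^0·+1^-4·-1^-8 = +1.
(a,b)_23: α=2, u≡17; β=1, v≡4 (mod 23); (17|23)=-1, (4|23)=+1; sign (−1)^0·-1^1·+1^2 = -1.
(a,b)_∞: sgn(19)=+, sgn(-253)=−, so +1.
(19, -253 / ℚ) ramifies at {2, 11, 19, 23}: a division algebra.

[2, 11, 19, 23]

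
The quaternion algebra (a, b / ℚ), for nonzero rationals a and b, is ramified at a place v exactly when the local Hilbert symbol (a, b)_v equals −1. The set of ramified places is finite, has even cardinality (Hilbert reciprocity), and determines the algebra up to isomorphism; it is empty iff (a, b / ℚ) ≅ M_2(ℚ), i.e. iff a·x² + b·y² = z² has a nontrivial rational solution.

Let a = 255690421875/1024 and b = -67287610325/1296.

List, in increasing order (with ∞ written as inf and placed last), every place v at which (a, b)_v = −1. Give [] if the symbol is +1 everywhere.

Mod squares: a ≡ 4123, b ≡ -2800733. Check v ∈ {∞, 2, 3, 5, 7, 13, 17, 19, 23, 29, 31}.
v=∞: 4123 > 0 and -2800733 < 0  ⇒  (a,b)_∞ = +1.
v=13: a=13^0·(≡7), b=13^1·(≡11) mod 13; (7|13)=-1, (11|13)=-1; (−1)^{0·1·6}·(-1)^1·(-1)^0 = -1.
v=5: a=5^6·(≡3), b=5^2·(≡2) mod 5; (3|5)=-1, (2|5)=-1; (−1)^{6·2·2}·(-1)^2·(-1)^6 = +1.
v=19: a=19^1·(≡18), b=19^1·(≡3) mod 19; (18|19)=-1, (3|19)=-1; (−1)^{1·1·9}·(-1)^1·(-1)^1 = -1.
v=7: a=7^3·(≡2), b=7^0·(≡2) mod 7; (2|7)=+1, (2|7)=+1; (−1)^{3·0·3}·(+1)^0·(+1)^3 = +1.
v=29: a=29^0·(≡23), b=29^1·(≡23) mod 29; (23|29)=+1, (23|29)=+1; (−1)^{0·1·14}·(+1)^1·(+1)^0 = +1.
v=3: a=3^4·(≡1), b=3^-4·(≡1) mod 3; (1|3)=+1, (1|3)=+1; (−1)^{4·-4·1}·(+1)^-4·(+1)^4 = +1.
v=23: a=23^0·(≡6), b=23^1·(≡17) mod 23; (6|23)=+1, (17|23)=-1; (−1)^{0·1·11}·(+1)^1·(-1)^0 = +1.
v=2: v_2(a)=-10, v_2(b)=-4; units ≡ 3, 3 (mod 8); ε·ε+αω+βω = 1·1+-10·1+-4·1 ≡ 1  ⇒  (a,b)_2 = -1.
v=17: a=17^0·(≡2), b=17^1·(≡15) mod 17; (2|17)=+1, (15|17)=+1; (−1)^{0·1·8}·(+1)^1·(+1)^0 = +1.
v=31: a=31^1·(≡9), b=31^2·(≡24) mod 31; (9|31)=+1, (24|31)=-1; (−1)^{1·2·15}·(+1)^2·(-1)^1 = -1.
(4123, -2800733 / ℚ) ramifies at {2, 13, 19, 31}: a division algebra.

[2, 13, 19, 31]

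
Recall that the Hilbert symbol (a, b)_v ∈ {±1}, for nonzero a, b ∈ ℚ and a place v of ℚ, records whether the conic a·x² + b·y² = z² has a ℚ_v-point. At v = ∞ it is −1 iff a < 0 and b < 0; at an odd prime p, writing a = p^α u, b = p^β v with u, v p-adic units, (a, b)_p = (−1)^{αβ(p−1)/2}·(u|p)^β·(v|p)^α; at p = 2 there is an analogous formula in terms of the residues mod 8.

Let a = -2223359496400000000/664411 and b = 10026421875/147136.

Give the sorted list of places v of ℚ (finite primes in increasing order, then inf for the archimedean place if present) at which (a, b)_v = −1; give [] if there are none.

Mod squares: a ≡ -1574359, b ≡ 1354681. Check v ∈ {∞, 2, 3, 5, 7, 11, 17, 19, 37, 41, 43, 47}.
v=43: a=43^1·(≡35), b=43^0·(≡14) mod 43; (35|43)=+1, (14|43)=+1; (−1)^{1·0·21}·(+1)^0·(+1)^1 = +1.
v=17: a=17^-2·(≡14), b=17^0·(≡1) mod 17; (14|17)=-1, (1|17)=+1; (−1)^{-2·0·8}·(-1)^0·(+1)^-2 = +1.
v=19: a=19^-1·(≡9), b=19^-1·(≡6) mod 19; (9|19)=+1, (6|19)=+1; (−1)^{-1·-1·9}·(+1)^-1·(+1)^-1 = -1.
v=11: a=11^-2·(≡1), b=11^-2·(≡5) mod 11; (1|11)=+1, (5|11)=+1; (−1)^{-2·-2·5}·(+1)^-2·(+1)^-2 = +1.
v=37: a=37^2·(≡16), b=37^1·(≡17) mod 37; (16|37)=+1, (17|37)=-1; (−1)^{2·1·18}·(+1)^1·(-1)^2 = +1.
v=47: a=47^1·(≡3), b=47^1·(≡24) mod 47; (3|47)=+1, (24|47)=+1; (−1)^{1·1·23}·(+1)^1·(+1)^1 = -1.
v=3: a=3^0·(≡2), b=3^2·(≡1) mod 3; (2|3)=-1, (1|3)=+1; (−1)^{0·2·1}·(-1)^2·(+1)^0 = +1.
v=2: v_2(a)=10, v_2(b)=-6; units ≡ 1, 1 (mod 8); ε·ε+αω+βω = 0·0+10·0+-6·0 ≡ 0  ⇒  (a,b)_2 = +1.
v=7: a=7^2·(≡1), b=7^0·(≡5) mod 7; (1|7)=+1, (5|7)=-1; (−1)^{2·0·3}·(+1)^0·(-1)^2 = +1.
v=5: a=5^8·(≡1), b=5^6·(≡1) mod 5; (1|5)=+1, (1|5)=+1; (−1)^{8·6·2}·(+1)^6·(+1)^8 = +1.
v=∞: -1574359 < 0 and 1354681 > 0  ⇒  (a,b)_∞ = +1.
v=41: a=41^1·(≡16), b=41^1·(≡16) mod 41; (16|41)=+1, (16|41)=+1; (−1)^{1·1·20}·(+1)^1·(+1)^1 = +1.
(-1574359, 1354681 / ℚ) ramifies at {19, 47}: a division algebra.

[19, 47]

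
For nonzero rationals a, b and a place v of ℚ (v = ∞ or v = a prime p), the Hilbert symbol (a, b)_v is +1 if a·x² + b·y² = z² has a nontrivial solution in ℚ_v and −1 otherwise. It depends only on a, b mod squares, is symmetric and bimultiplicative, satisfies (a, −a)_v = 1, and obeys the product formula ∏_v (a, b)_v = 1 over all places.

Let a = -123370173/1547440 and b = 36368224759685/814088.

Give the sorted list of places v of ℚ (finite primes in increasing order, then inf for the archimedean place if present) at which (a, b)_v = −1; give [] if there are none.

[13, 31]

Mod squares: a ≡ -1151495, b ≡ 76570. Check v ∈ {∞, 2, 3, 5, 7, 11, 13, 17, 19, 23, 29, 31, 37}.
v=2: v_2(a)=-4, v_2(b)=-3; units ≡ 1, 5 (mod 8); ε·ε+αω+βω = 0·0+-4·1+-3·0 ≡ 0  ⇒  (a,b)_2 = +1.
v=3: a=3^2·(≡1), b=3^0·(≡1) mod 3; (1|3)=+1, (1|3)=+1; (−1)^{2·0·1}·(+1)^0·(+1)^2 = +1.
v=19: a=19^1·(≡16), b=19^1·(≡2) mod 19; (16|19)=+1, (2|19)=-1; (−1)^{1·1·9}·(+1)^1·(-1)^1 = +1.
v=7: a=7^0·(≡3), b=7^4·(≡1) mod 7; (3|7)=-1, (1|7)=+1; (−1)^{0·4·3}·(-1)^4·(+1)^0 = +1.
v=29: a=29^-2·(≡27), b=29^-2·(≡19) mod 29; (27|29)=-1, (19|29)=-1; (−1)^{-2·-2·14}·(-1)^-2·(-1)^-2 = +1.
v=11: a=11^0·(≡2), b=11^-2·(≡7) mod 11; (2|11)=-1, (7|11)=-1; (−1)^{0·-2·5}·(-1)^-2·(-1)^0 = +1.
v=23: a=23^-1·(≡2), b=23^0·(≡12) mod 23; (2|23)=+1, (12|23)=+1; (−1)^{-1·0·11}·(+1)^0·(+1)^-1 = +1.
v=31: a=31^1·(≡17), b=31^1·(≡30) mod 31; (17|31)=-1, (30|31)=-1; (−1)^{1·1·15}·(-1)^1·(-1)^1 = -1.
v=∞: -1151495 < 0 and 76570 > 0  ⇒  (a,b)_∞ = +1.
v=37: a=37^2·(≡2), b=37^2·(≡17) mod 37; (2|37)=-1, (17|37)=-1; (−1)^{2·2·18}·(-1)^2·(-1)^2 = +1.
v=17: a=17^1·(≡12), b=17^2·(≡4) mod 17; (12|17)=-1, (4|17)=+1; (−1)^{1·2·8}·(-1)^2·(+1)^1 = +1.
v=5: a=5^-1·(≡4), b=5^1·(≡4) mod 5; (4|5)=+1, (4|5)=+1; (−1)^{-1·1·2}·(+1)^1·(+1)^-1 = +1.
v=13: a=13^0·(≡2), b=13^1·(≡1) mod 13; (2|13)=-1, (1|13)=+1; (−1)^{0·1·6}·(-1)^1·(+1)^0 = -1.
(-1151495, 76570 / ℚ) ramifies at {13, 31}: a division algebra.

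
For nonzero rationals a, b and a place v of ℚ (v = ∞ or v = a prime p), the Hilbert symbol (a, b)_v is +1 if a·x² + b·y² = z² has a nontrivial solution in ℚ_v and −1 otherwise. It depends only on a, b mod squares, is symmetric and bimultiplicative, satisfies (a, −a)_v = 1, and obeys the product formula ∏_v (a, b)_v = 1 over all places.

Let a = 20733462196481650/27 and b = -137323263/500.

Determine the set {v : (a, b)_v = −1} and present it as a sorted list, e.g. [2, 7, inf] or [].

Mod squares: a ≡ 102, b ≡ -19635. Check v ∈ {∞, 2, 3, 5, 7, 11, 17}.
v=∞: 102 > 0 and -19635 < 0  ⇒  (a,b)_∞ = +1.
v=11: a=11^4·(≡3), b=11^3·(≡8) mod 11; (3|11)=+1, (8|11)=-1; (−1)^{4·3·5}·(+1)^3·(-1)^4 = +1.
v=7: a=7^8·(≡4), b=7^1·(≡1) mod 7; (4|7)=+1, (1|7)=+1; (−1)^{8·1·3}·(+1)^1·(+1)^8 = +1.
v=3: a=3^-3·(≡1), b=3^1·(≡1) mod 3; (1|3)=+1, (1|3)=+1; (−1)^{-3·1·1}·(+1)^1·(+1)^-3 = -1.
v=5: a=5^2·(≡3), b=5^-3·(≡3) mod 5; (3|5)=-1, (3|5)=-1; (−1)^{2·-3·2}·(-1)^-3·(-1)^2 = -1.
v=2: v_2(a)=1, v_2(b)=-2; units ≡ 3, 5 (mod 8); ε·ε+αω+βω = 1·0+1·1+-2·1 ≡ 1  ⇒  (a,b)_2 = -1.
v=17: a=17^3·(≡14), b=17^3·(≡2) mod 17; (14|17)=-1, (2|17)=+1; (−1)^{3·3·8}·(-1)^3·(+1)^3 = -1.
|Ram(102, -19635)| = 4, even; anisotropic at {2, 3, 5, 17}.

[2, 3, 5, 17]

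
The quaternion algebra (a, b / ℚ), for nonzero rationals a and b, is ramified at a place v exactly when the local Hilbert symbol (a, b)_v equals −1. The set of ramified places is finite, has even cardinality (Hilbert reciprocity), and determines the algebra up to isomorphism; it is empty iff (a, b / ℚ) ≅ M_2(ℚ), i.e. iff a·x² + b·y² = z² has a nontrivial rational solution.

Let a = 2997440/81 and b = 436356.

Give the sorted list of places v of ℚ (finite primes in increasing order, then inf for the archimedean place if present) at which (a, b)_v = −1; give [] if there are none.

[19, 23]

(a, b) ≡ (46835, 12121) mod (ℚ^×)²; places V = {2, 3, 5, 17, 19, 23, 29, 31, ∞}.
(a,b)_∞: sgn(46835)=+, sgn(12121)=+, so +1.
(a,b)_23: α=0, u≡22; β=1, v≡20 (mod 23); (22|23)=-1, (20|23)=-1; sign (−1)^0·-1^1·-1^0 = -1.
(a,b)_3: α=-4, u≡2; β=2, v≡1 (mod 3); (2|3)=-1, (1|3)=+1; sign (−1)^0·-1^2·+1^-4 = +1.
(a,b)_29: α=1, u≡9; β=0, v≡22 (mod 29); (9|29)=+1, (22|29)=+1; sign (−1)^0·+1^0·+1^1 = +1.
(a,b)_17: α=1, u≡1; β=1, v≡15 (mod 17); (1|17)=+1, (15|17)=+1; sign (−1)^0·+1^1·+1^1 = +1.
(a,b)_31: α=0, u≡1; β=1, v≡2 (mod 31); (1|31)=+1, (2|31)=+1; sign (−1)^0·+1^1·+1^0 = +1.
(a,b)_19: α=1, u≡12; β=0, v≡2 (mod 19); (12|19)=-1, (2|19)=-1; sign (−1)^0·-1^0·-1^1 = -1.
(a,b)_2: α=6, β=2; u≡3, v≡1 (mod 8); ε(u)ε(v)=1·0, αω(v)=6·0, βω(u)=2·1; sum ≡ 0  ⇒  +1.
(a,b)_5: α=1, u≡3; β=0, v≡1 (mod 5); (3|5)=-1, (1|5)=+1; sign (−1)^0·-1^0·+1^1 = +1.
Ram(46835, 12121) = {19, 23}; no ℚ_19-point on the conic.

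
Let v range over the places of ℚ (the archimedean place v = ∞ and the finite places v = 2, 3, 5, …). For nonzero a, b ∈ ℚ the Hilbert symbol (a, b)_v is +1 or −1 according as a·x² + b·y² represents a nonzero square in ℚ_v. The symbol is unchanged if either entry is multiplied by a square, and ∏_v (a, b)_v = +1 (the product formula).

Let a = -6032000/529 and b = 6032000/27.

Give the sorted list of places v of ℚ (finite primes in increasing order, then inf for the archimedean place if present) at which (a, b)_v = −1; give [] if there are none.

(a, b) ≡ (-3770, 11310) mod (ℚ^×)²; places V = {2, 3, 5, 13, 23, 29, ∞}.
(a,b)_2: α=7, β=7; u≡3, v≡7 (mod 8); ε(u)ε(v)=1·1, αω(v)=7·0, βω(u)=7·1; sum ≡ 0  ⇒  +1.
(a,b)_5: α=3, u≡1; β=3, v≡3 (mod 5); (1|5)=+1, (3|5)=-1; sign (−1)^0·+1^3·-1^3 = -1.
(a,b)_13: α=1, u≡1; β=1, v≡4 (mod 13); (1|13)=+1, (4|13)=+1; sign (−1)^0·+1^1·+1^1 = +1.
(a,b)_23: α=-2, u≡3; β=0, v≡5 (mod 23); (3|23)=+1, (5|23)=-1; sign (−1)^0·+1^0·-1^-2 = +1.
(a,b)_29: α=1, u≡19; β=1, v≡23 (mod 29); (19|29)=-1, (23|29)=+1; sign (−1)^0·-1^1·+1^1 = -1.
(a,b)_∞: sgn(-3770)=−, sgn(11310)=+, so +1.
(a,b)_3: α=0, u≡1; β=-3, v≡2 (mod 3); (1|3)=+1, (2|3)=-1; sign (−1)^0·+1^-3·-1^0 = +1.
(-3770, 11310 / ℚ) ramifies at {5, 29}: a division algebra.

[5, 29]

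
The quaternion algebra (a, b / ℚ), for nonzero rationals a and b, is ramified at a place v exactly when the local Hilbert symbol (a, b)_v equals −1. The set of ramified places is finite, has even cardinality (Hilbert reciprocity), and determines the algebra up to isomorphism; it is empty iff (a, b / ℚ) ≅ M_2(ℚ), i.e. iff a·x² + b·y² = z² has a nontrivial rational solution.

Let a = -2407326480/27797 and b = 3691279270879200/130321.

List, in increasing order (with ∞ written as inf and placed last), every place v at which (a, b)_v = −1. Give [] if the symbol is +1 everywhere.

[5, 11]

Mod squares: a ≡ -85085, b ≡ 238. Check v ∈ {∞, 2, 3, 5, 7, 11, 13, 17, 19, 41}.
v=13: a=13^1·(≡7), b=13^2·(≡12) mod 13; (7|13)=-1, (12|13)=+1; (−1)^{1·2·6}·(-1)^2·(+1)^1 = +1.
v=2: v_2(a)=4, v_2(b)=5; units ≡ 3, 7 (mod 8); ε·ε+αω+βω = 1·1+4·0+5·1 ≡ 0  ⇒  (a,b)_2 = +1.
v=19: a=19^-2·(≡6), b=19^-4·(≡3) mod 19; (6|19)=+1, (3|19)=-1; (−1)^{-2·-4·9}·(+1)^-4·(-1)^-2 = +1.
v=5: a=5^1·(≡2), b=5^2·(≡3) mod 5; (2|5)=-1, (3|5)=-1; (−1)^{1·2·2}·(-1)^2·(-1)^1 = -1.
v=3: a=3^4·(≡1), b=3^8·(≡1) mod 3; (1|3)=+1, (1|3)=+1; (−1)^{4·8·1}·(+1)^8·(+1)^4 = +1.
v=∞: -85085 < 0 and 238 > 0  ⇒  (a,b)_∞ = +1.
v=41: a=41^2·(≡32), b=41^0·(≡16) mod 41; (32|41)=+1, (16|41)=+1; (−1)^{2·0·20}·(+1)^0·(+1)^2 = +1.
v=11: a=11^-1·(≡3), b=11^2·(≡2) mod 11; (3|11)=+1, (2|11)=-1; (−1)^{-1·2·5}·(+1)^2·(-1)^-1 = -1.
v=17: a=17^1·(≡5), b=17^3·(≡3) mod 17; (5|17)=-1, (3|17)=-1; (−1)^{1·3·8}·(-1)^3·(-1)^1 = +1.
v=7: a=7^-1·(≡4), b=7^1·(≡3) mod 7; (4|7)=+1, (3|7)=-1; (−1)^{-1·1·3}·(+1)^1·(-1)^-1 = +1.
|Ram(-85085, 238)| = 2, even; anisotropic at {5, 11}.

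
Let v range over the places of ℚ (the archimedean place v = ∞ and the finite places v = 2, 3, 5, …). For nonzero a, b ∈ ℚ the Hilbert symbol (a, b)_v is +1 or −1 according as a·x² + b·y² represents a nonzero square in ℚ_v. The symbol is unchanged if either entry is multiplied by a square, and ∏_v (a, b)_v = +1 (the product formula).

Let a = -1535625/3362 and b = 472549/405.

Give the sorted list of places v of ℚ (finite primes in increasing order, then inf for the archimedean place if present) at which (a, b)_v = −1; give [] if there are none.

(a, b) ≡ (-546, 6545) mod (ℚ^×)²; places V = {2, 3, 5, 7, 11, 13, 17, 19, 41, ∞}.
(a,b)_11: α=0, u≡9; β=1, v≡9 (mod 11); (9|11)=+1, (9|11)=+1; sign (−1)^0·+1^1·+1^0 = +1.
(a,b)_∞: sgn(-546)=−, sgn(6545)=+, so +1.
(a,b)_5: α=4, u≡4; β=-1, v≡4 (mod 5); (4|5)=+1, (4|5)=+1; sign (−1)^0·+1^-1·+1^4 = +1.
(a,b)_7: α=1, u≡6; β=1, v≡1 (mod 7); (6|7)=-1, (1|7)=+1; sign (−1)^1·-1^1·+1^1 = +1.
(a,b)_41: α=-2, u≡15; β=0, v≡28 (mod 41); (15|41)=-1, (28|41)=-1; sign (−1)^0·-1^0·-1^-2 = +1.
(a,b)_19: α=0, u≡7; β=2, v≡6 (mod 19); (7|19)=+1, (6|19)=+1; sign (−1)^0·+1^2·+1^0 = +1.
(a,b)_17: α=0, u≡8; β=1, v≡5 (mod 17); (8|17)=+1, (5|17)=-1; sign (−1)^0·+1^1·-1^0 = +1.
(a,b)_3: α=3, u≡1; β=-4, v≡2 (mod 3); (1|3)=+1, (2|3)=-1; sign (−1)^0·+1^-4·-1^3 = -1.
(a,b)_2: α=-1, β=0; u≡7, v≡1 (mod 8); ε(u)ε(v)=1·0, αω(v)=-1·0, βω(u)=0·0; sum ≡ 0  ⇒  +1.
(a,b)_13: α=1, u≡4; β=0, v≡6 (mod 13); (4|13)=+1, (6|13)=-1; sign (−1)^0·+1^0·-1^1 = -1.
(-546, 6545 / ℚ) ramifies at {3, 13}: a division algebra.

[3, 13]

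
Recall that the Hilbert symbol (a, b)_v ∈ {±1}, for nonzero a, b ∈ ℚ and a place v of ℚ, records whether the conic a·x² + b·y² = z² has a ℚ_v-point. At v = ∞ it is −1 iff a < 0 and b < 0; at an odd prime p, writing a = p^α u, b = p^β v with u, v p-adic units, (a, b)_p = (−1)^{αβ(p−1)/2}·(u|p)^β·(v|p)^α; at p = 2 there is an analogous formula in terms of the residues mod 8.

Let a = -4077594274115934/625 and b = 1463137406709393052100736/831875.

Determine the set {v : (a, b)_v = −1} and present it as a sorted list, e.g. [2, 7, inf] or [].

Mod squares: a ≡ -286, b ≡ 359967894. Check v ∈ {∞, 2, 3, 5, 7, 11, 13, 17, 23, 29, 37}.
v=17: a=17^2·(≡7), b=17^3·(≡6) mod 17; (7|17)=-1, (6|17)=-1; (−1)^{2·3·8}·(-1)^3·(-1)^2 = -1.
v=5: a=5^-4·(≡1), b=5^-4·(≡1) mod 5; (1|5)=+1, (1|5)=+1; (−1)^{-4·-4·2}·(+1)^-4·(+1)^-4 = +1.
v=7: a=7^0·(≡1), b=7^2·(≡5) mod 7; (1|7)=+1, (5|7)=-1; (−1)^{0·2·3}·(+1)^2·(-1)^0 = +1.
v=3: a=3^4·(≡2), b=3^5·(≡2) mod 3; (2|3)=-1, (2|3)=-1; (−1)^{4·5·1}·(-1)^5·(-1)^4 = -1.
v=13: a=13^1·(≡3), b=13^1·(≡2) mod 13; (3|13)=+1, (2|13)=-1; (−1)^{1·1·6}·(+1)^1·(-1)^1 = -1.
v=11: a=11^1·(≡6), b=11^-3·(≡1) mod 11; (6|11)=-1, (1|11)=+1; (−1)^{1·-3·5}·(-1)^-3·(+1)^1 = +1.
v=23: a=23^2·(≡18), b=23^3·(≡22) mod 23; (18|23)=+1, (22|23)=-1; (−1)^{2·3·11}·(+1)^3·(-1)^2 = +1.
v=∞: -286 < 0 and 359967894 > 0  ⇒  (a,b)_∞ = +1.
v=2: v_2(a)=1, v_2(b)=7; units ≡ 1, 3 (mod 8); ε·ε+αω+βω = 0·1+1·1+7·0 ≡ 1  ⇒  (a,b)_2 = -1.
v=37: a=37^2·(≡30), b=37^3·(≡23) mod 37; (30|37)=+1, (23|37)=-1; (−1)^{2·3·18}·(+1)^3·(-1)^2 = +1.
v=29: a=29^2·(≡5), b=29^3·(≡27) mod 29; (5|29)=+1, (27|29)=-1; (−1)^{2·3·14}·(+1)^3·(-1)^2 = +1.
Ram(-286, 359967894) = {2, 3, 13, 17}; no ℚ_2-point on the conic.

[2, 3, 13, 17]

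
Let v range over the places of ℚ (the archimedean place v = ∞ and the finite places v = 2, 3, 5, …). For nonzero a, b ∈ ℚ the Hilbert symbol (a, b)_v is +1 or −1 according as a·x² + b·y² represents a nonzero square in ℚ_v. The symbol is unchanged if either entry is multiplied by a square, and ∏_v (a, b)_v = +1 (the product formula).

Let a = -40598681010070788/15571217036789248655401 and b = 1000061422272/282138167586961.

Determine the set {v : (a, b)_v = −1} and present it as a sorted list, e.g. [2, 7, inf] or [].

Mod squares: a ≡ -33, b ≡ 3. Check v ∈ {∞, 2, 3, 7, 11, 17, 19, 23}.
v=11: a=11^3·(≡7), b=11^2·(≡1) mod 11; (7|11)=-1, (1|11)=+1; (−1)^{3·2·5}·(-1)^2·(+1)^3 = +1.
v=17: a=17^-6·(≡2), b=17^-4·(≡11) mod 17; (2|17)=+1, (11|17)=-1; (−1)^{-6·-4·8}·(+1)^-4·(-1)^-6 = +1.
v=7: a=7^-2·(≡2), b=7^-2·(≡6) mod 7; (2|7)=+1, (6|7)=-1; (−1)^{-2·-2·3}·(+1)^-2·(-1)^-2 = +1.
v=3: a=3^27·(≡1), b=3^17·(≡1) mod 3; (1|3)=+1, (1|3)=+1; (−1)^{27·17·1}·(+1)^17·(+1)^27 = -1.
v=2: v_2(a)=2, v_2(b)=6; units ≡ 7, 3 (mod 8); ε·ε+αω+βω = 1·1+2·1+6·0 ≡ 1  ⇒  (a,b)_2 = -1.
v=19: a=19^-6·(≡11), b=19^-4·(≡12) mod 19; (11|19)=+1, (12|19)=-1; (−1)^{-6·-4·9}·(+1)^-4·(-1)^-6 = +1.
v=∞: -33 < 0 and 3 > 0  ⇒  (a,b)_∞ = +1.
v=23: a=23^-4·(≡6), b=23^-2·(≡1) mod 23; (6|23)=+1, (1|23)=+1; (−1)^{-4·-2·11}·(+1)^-2·(+1)^-4 = +1.
|Ram(-33, 3)| = 2, even; anisotropic at {2, 3}.

[2, 3]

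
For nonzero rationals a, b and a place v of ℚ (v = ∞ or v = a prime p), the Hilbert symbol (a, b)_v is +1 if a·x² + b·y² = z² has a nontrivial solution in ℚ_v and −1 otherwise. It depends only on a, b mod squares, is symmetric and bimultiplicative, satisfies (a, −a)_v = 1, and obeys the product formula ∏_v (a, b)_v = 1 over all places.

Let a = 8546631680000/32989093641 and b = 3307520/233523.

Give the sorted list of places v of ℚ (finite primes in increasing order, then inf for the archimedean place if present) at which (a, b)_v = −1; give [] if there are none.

[2, 3, 5, 19]

Mod squares: a ≡ 2, b ≡ 9690. Check v ∈ {∞, 2, 3, 5, 7, 17, 19, 31}.
v=17: a=17^2·(≡2), b=17^1·(≡15) mod 17; (2|17)=+1, (15|17)=+1; (−1)^{2·1·8}·(+1)^1·(+1)^2 = +1.
v=2: v_2(a)=17, v_2(b)=11; units ≡ 1, 5 (mod 8); ε·ε+αω+βω = 0·0+17·1+11·0 ≡ 1  ⇒  (a,b)_2 = -1.
v=5: a=5^4·(≡3), b=5^1·(≡3) mod 5; (3|5)=-1, (3|5)=-1; (−1)^{4·1·2}·(-1)^1·(-1)^4 = -1.
v=19: a=19^2·(≡13), b=19^1·(≡6) mod 19; (13|19)=-1, (6|19)=+1; (−1)^{2·1·9}·(-1)^1·(+1)^2 = -1.
v=∞: 2 > 0 and 9690 > 0  ⇒  (a,b)_∞ = +1.
v=3: a=3^-6·(≡2), b=3^-5·(≡2) mod 3; (2|3)=-1, (2|3)=-1; (−1)^{-6·-5·1}·(-1)^-5·(-1)^-6 = -1.
v=31: a=31^-4·(≡7), b=31^-2·(≡5) mod 31; (7|31)=+1, (5|31)=+1; (−1)^{-4·-2·15}·(+1)^-2·(+1)^-4 = +1.
v=7: a=7^-2·(≡2), b=7^0·(≡2) mod 7; (2|7)=+1, (2|7)=+1; (−1)^{-2·0·3}·(+1)^0·(+1)^-2 = +1.
|Ram(2, 9690)| = 4, even; anisotropic at {2, 3, 5, 19}.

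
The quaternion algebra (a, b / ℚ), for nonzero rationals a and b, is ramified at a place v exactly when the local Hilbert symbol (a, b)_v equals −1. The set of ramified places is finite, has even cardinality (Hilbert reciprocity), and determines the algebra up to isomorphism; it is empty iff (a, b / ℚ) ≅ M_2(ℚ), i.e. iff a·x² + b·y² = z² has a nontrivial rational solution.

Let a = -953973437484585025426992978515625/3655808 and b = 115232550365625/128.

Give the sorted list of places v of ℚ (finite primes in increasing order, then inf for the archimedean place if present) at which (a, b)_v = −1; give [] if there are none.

[5, 17]

Mod squares: a ≡ -26418, b ≡ 746130. Check v ∈ {∞, 2, 3, 5, 7, 11, 13, 17, 19, 37}.
v=5: a=5^10·(≡3), b=5^5·(≡4) mod 5; (3|5)=-1, (4|5)=+1; (−1)^{10·5·2}·(-1)^5·(+1)^10 = -1.
v=13: a=13^-4·(≡7), b=13^0·(≡11) mod 13; (7|13)=-1, (11|13)=-1; (−1)^{-4·0·6}·(-1)^0·(-1)^-4 = +1.
v=7: a=7^9·(≡5), b=7^1·(≡1) mod 7; (5|7)=-1, (1|7)=+1; (−1)^{9·1·3}·(-1)^1·(+1)^9 = +1.
v=11: a=11^0·(≡4), b=11^1·(≡1) mod 11; (4|11)=+1, (1|11)=+1; (−1)^{0·1·5}·(+1)^1·(+1)^0 = +1.
v=∞: -26418 < 0 and 746130 > 0  ⇒  (a,b)_∞ = +1.
v=3: a=3^9·(≡2), b=3^1·(≡1) mod 3; (2|3)=-1, (1|3)=+1; (−1)^{9·1·1}·(-1)^1·(+1)^9 = +1.
v=2: v_2(a)=-7, v_2(b)=-7; units ≡ 7, 1 (mod 8); ε·ε+αω+βω = 1·0+-7·0+-7·0 ≡ 0  ⇒  (a,b)_2 = +1.
v=19: a=19^2·(≡17), b=19^3·(≡7) mod 19; (17|19)=+1, (7|19)=+1; (−1)^{2·3·9}·(+1)^3·(+1)^2 = +1.
v=37: a=37^5·(≡36), b=37^2·(≡33) mod 37; (36|37)=+1, (33|37)=+1; (−1)^{5·2·18}·(+1)^2·(+1)^5 = +1.
v=17: a=17^3·(≡5), b=17^1·(≡15) mod 17; (5|17)=-1, (15|17)=+1; (−1)^{3·1·8}·(-1)^1·(+1)^3 = -1.
|Ram(-26418, 746130)| = 2, even; anisotropic at {5, 17}.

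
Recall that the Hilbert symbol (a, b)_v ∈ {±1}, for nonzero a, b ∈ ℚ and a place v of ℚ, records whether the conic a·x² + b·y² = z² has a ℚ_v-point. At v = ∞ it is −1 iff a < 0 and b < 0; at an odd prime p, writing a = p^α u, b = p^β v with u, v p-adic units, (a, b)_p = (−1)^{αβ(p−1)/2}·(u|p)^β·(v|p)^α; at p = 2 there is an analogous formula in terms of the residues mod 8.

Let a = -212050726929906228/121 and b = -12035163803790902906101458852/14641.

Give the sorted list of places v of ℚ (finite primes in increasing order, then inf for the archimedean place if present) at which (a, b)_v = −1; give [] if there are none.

[2, 13, 29, 41, 47, inf]

Mod squares: a ≡ -4277, b ≡ -5085353. Check v ∈ {∞, 2, 3, 7, 11, 13, 29, 41, 47}.
v=47: a=47^3·(≡12), b=47^5·(≡36) mod 47; (12|47)=+1, (36|47)=+1; (−1)^{3·5·23}·(+1)^5·(+1)^3 = -1.
v=2: v_2(a)=2, v_2(b)=2; units ≡ 3, 7 (mod 8); ε·ε+αω+βω = 1·1+2·0+2·1 ≡ 1  ⇒  (a,b)_2 = -1.
v=41: a=41^2·(≡28), b=41^3·(≡1) mod 41; (28|41)=-1, (1|41)=+1; (−1)^{2·3·20}·(-1)^3·(+1)^2 = -1.
v=29: a=29^2·(≡8), b=29^3·(≡7) mod 29; (8|29)=-1, (7|29)=+1; (−1)^{2·3·14}·(-1)^3·(+1)^2 = -1.
v=11: a=11^-2·(≡10), b=11^-4·(≡10) mod 11; (10|11)=-1, (10|11)=-1; (−1)^{-2·-4·5}·(-1)^-4·(-1)^-2 = +1.
v=7: a=7^3·(≡6), b=7^7·(≡4) mod 7; (6|7)=-1, (4|7)=+1; (−1)^{3·7·3}·(-1)^7·(+1)^3 = +1.
v=13: a=13^1·(≡4), b=13^1·(≡8) mod 13; (4|13)=+1, (8|13)=-1; (−1)^{1·1·6}·(+1)^1·(-1)^1 = -1.
v=3: a=3^4·(≡1), b=3^6·(≡1) mod 3; (1|3)=+1, (1|3)=+1; (−1)^{4·6·1}·(+1)^6·(+1)^4 = +1.
v=∞: -4277 < 0 and -5085353 < 0  ⇒  (a,b)_∞ = -1.
(-4277, -5085353 / ℚ) ramifies at {2, 13, 29, 41, 47, ∞}: a division algebra.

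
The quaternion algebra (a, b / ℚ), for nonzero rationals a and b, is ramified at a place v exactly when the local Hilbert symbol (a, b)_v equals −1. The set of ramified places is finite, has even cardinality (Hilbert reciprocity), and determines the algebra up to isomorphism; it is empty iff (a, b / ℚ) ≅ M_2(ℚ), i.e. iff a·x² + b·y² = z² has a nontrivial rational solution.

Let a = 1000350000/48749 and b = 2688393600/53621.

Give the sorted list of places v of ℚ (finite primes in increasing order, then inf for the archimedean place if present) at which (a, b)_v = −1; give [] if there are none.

Mod squares: a ≡ 35815, b ≡ 18734. Check v ∈ {∞, 2, 3, 5, 13, 17, 19, 29, 41, 43}.
v=5: a=5^5·(≡3), b=5^2·(≡4) mod 5; (3|5)=-1, (4|5)=+1; (−1)^{5·2·2}·(-1)^2·(+1)^5 = +1.
v=43: a=43^0·(≡5), b=43^-2·(≡8) mod 43; (5|43)=-1, (8|43)=-1; (−1)^{0·-2·21}·(-1)^-2·(-1)^0 = +1.
v=19: a=19^1·(≡9), b=19^1·(≡17) mod 19; (9|19)=+1, (17|19)=+1; (−1)^{1·1·9}·(+1)^1·(+1)^1 = -1.
v=29: a=29^-1·(≡12), b=29^-1·(≡10) mod 29; (12|29)=-1, (10|29)=-1; (−1)^{-1·-1·14}·(-1)^-1·(-1)^-1 = +1.
v=∞: 35815 > 0 and 18734 > 0  ⇒  (a,b)_∞ = +1.
v=2: v_2(a)=4, v_2(b)=7; units ≡ 7, 7 (mod 8); ε·ε+αω+βω = 1·1+4·0+7·0 ≡ 1  ⇒  (a,b)_2 = -1.
v=41: a=41^-2·(≡12), b=41^0·(≡14) mod 41; (12|41)=-1, (14|41)=-1; (−1)^{-2·0·20}·(-1)^0·(-1)^-2 = +1.
v=13: a=13^1·(≡3), b=13^0·(≡1) mod 13; (3|13)=+1, (1|13)=+1; (−1)^{1·0·6}·(+1)^0·(+1)^1 = +1.
v=17: a=17^0·(≡13), b=17^3·(≡7) mod 17; (13|17)=+1, (7|17)=-1; (−1)^{0·3·8}·(+1)^3·(-1)^0 = +1.
v=3: a=3^4·(≡1), b=3^2·(≡2) mod 3; (1|3)=+1, (2|3)=-1; (−1)^{4·2·1}·(+1)^2·(-1)^4 = +1.
(35815, 18734 / ℚ) ramifies at {2, 19}: a division algebra.

[2, 19]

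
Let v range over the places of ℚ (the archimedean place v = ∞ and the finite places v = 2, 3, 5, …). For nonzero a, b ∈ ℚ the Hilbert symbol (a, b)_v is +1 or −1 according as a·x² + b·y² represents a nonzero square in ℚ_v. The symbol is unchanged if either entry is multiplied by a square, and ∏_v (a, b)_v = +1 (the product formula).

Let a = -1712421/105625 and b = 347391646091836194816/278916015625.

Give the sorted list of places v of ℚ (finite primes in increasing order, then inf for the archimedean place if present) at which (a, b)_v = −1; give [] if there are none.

[17, 29]

Mod squares: a ≡ -29, b ≡ 16269. Check v ∈ {∞, 2, 3, 5, 11, 13, 17, 29}.
v=29: a=29^1·(≡20), b=29^3·(≡3) mod 29; (20|29)=+1, (3|29)=-1; (−1)^{1·3·14}·(+1)^3·(-1)^1 = -1.
v=17: a=17^0·(≡10), b=17^1·(≡6) mod 17; (10|17)=-1, (6|17)=-1; (−1)^{0·1·8}·(-1)^1·(-1)^0 = -1.
v=11: a=11^0·(≡5), b=11^1·(≡5) mod 11; (5|11)=+1, (5|11)=+1; (−1)^{0·1·5}·(+1)^1·(+1)^0 = +1.
v=3: a=3^10·(≡1), b=3^19·(≡2) mod 3; (1|3)=+1, (2|3)=-1; (−1)^{10·19·1}·(+1)^19·(-1)^10 = +1.
v=5: a=5^-4·(≡1), b=5^-10·(≡1) mod 5; (1|5)=+1, (1|5)=+1; (−1)^{-4·-10·2}·(+1)^-10·(+1)^-4 = +1.
v=2: v_2(a)=0, v_2(b)=16; units ≡ 3, 5 (mod 8); ε·ε+αω+βω = 1·0+0·1+16·1 ≡ 0  ⇒  (a,b)_2 = +1.
v=∞: -29 < 0 and 16269 > 0  ⇒  (a,b)_∞ = +1.
v=13: a=13^-2·(≡4), b=13^-4·(≡7) mod 13; (4|13)=+1, (7|13)=-1; (−1)^{-2·-4·6}·(+1)^-4·(-1)^-2 = +1.
|Ram(-29, 16269)| = 2, even; anisotropic at {17, 29}.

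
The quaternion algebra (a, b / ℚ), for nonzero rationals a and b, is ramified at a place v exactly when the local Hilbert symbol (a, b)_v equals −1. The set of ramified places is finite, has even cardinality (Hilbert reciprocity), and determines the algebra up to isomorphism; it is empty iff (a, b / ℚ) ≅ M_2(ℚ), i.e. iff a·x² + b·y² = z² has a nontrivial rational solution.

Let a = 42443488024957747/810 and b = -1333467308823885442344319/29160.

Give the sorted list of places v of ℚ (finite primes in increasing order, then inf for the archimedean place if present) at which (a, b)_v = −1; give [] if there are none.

Mod squares: a ≡ 430, b ≡ -149110. Check v ∈ {∞, 2, 3, 5, 7, 13, 31, 37, 43}.
v=7: a=7^4·(≡3), b=7^6·(≡4) mod 7; (3|7)=-1, (4|7)=+1; (−1)^{4·6·3}·(-1)^6·(+1)^4 = +1.
v=∞: 430 > 0 and -149110 < 0  ⇒  (a,b)_∞ = +1.
v=37: a=37^2·(≡15), b=37^3·(≡9) mod 37; (15|37)=-1, (9|37)=+1; (−1)^{2·3·18}·(-1)^3·(+1)^2 = -1.
v=5: a=5^-1·(≡1), b=5^-1·(≡3) mod 5; (1|5)=+1, (3|5)=-1; (−1)^{-1·-1·2}·(+1)^-1·(-1)^-1 = -1.
v=2: v_2(a)=-1, v_2(b)=-3; units ≡ 7, 5 (mod 8); ε·ε+αω+βω = 1·0+-1·1+-3·0 ≡ 1  ⇒  (a,b)_2 = -1.
v=43: a=43^3·(≡14), b=43^4·(≡9) mod 43; (14|43)=+1, (9|43)=+1; (−1)^{3·4·21}·(+1)^4·(+1)^3 = +1.
v=13: a=13^2·(≡9), b=13^3·(≡9) mod 13; (9|13)=+1, (9|13)=+1; (−1)^{2·3·6}·(+1)^3·(+1)^2 = +1.
v=31: a=31^2·(≡24), b=31^3·(≡21) mod 31; (24|31)=-1, (21|31)=-1; (−1)^{2·3·15}·(-1)^3·(-1)^2 = -1.
v=3: a=3^-4·(≡1), b=3^-6·(≡2) mod 3; (1|3)=+1, (2|3)=-1; (−1)^{-4·-6·1}·(+1)^-6·(-1)^-4 = +1.
|Ram(430, -149110)| = 4, even; anisotropic at {2, 5, 31, 37}.

[2, 5, 31, 37]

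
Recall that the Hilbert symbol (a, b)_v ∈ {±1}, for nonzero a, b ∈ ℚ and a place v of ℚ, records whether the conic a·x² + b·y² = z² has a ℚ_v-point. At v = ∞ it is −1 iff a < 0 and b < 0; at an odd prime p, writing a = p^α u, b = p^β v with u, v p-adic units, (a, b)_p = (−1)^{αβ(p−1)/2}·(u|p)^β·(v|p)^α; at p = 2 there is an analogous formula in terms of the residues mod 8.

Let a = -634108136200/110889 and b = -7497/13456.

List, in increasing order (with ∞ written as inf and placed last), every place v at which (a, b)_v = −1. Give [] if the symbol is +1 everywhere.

(a, b) ≡ (-75922, -17) mod (ℚ^×)²; places V = {2, 3, 5, 7, 11, 17, 29, 37, ∞}.
(a,b)_11: α=1, u≡6; β=0, v≡9 (mod 11); (6|11)=-1, (9|11)=+1; sign (−1)^0·-1^0·+1^1 = +1.
(a,b)_7: α=1, u≡2; β=2, v≡4 (mod 7); (2|7)=+1, (4|7)=+1; sign (−1)^0·+1^2·+1^1 = +1.
(a,b)_37: α=-2, u≡31; β=0, v≡5 (mod 37); (31|37)=-1, (5|37)=-1; sign (−1)^0·-1^0·-1^-2 = +1.
(a,b)_3: α=-4, u≡2; β=2, v≡1 (mod 3); (2|3)=-1, (1|3)=+1; sign (−1)^0·-1^2·+1^-4 = +1.
(a,b)_17: α=5, u≡5; β=1, v≡2 (mod 17); (5|17)=-1, (2|17)=+1; sign (−1)^0·-1^1·+1^5 = -1.
(a,b)_∞: sgn(-75922)=−, sgn(-17)=−, so -1.
(a,b)_5: α=2, u≡3; β=0, v≡3 (mod 5); (3|5)=-1, (3|5)=-1; sign (−1)^0·-1^0·-1^2 = +1.
(a,b)_29: α=1, u≡19; β=-2, v≡19 (mod 29); (19|29)=-1, (19|29)=-1; sign (−1)^0·-1^-2·-1^1 = -1.
(a,b)_2: α=3, β=-4; u≡7, v≡7 (mod 8); ε(u)ε(v)=1·1, αω(v)=3·0, βω(u)=-4·0; sum ≡ 1  ⇒  -1.
(-75922, -17 / ℚ) ramifies at {2, 17, 29, ∞}: a division algebra.

[2, 17, 29, inf]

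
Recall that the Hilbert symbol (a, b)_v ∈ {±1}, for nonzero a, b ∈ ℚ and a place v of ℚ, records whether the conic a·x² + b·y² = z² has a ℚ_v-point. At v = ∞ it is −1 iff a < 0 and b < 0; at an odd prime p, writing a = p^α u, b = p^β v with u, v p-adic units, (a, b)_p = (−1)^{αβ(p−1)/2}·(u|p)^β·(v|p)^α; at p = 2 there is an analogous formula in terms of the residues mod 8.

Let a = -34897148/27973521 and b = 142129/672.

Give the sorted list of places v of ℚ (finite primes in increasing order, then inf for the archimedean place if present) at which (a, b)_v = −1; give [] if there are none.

[]

Mod squares: a ≡ -143, b ≡ 42. Check v ∈ {∞, 2, 3, 7, 11, 13, 19, 29, 41, 43}.
v=∞: -143 < 0 and 42 > 0  ⇒  (a,b)_∞ = +1.
v=2: v_2(a)=2, v_2(b)=-5; units ≡ 1, 5 (mod 8); ε·ε+αω+βω = 0·0+2·1+-5·0 ≡ 0  ⇒  (a,b)_2 = +1.
v=7: a=7^0·(≡4), b=7^-1·(≡3) mod 7; (4|7)=+1, (3|7)=-1; (−1)^{0·-1·3}·(+1)^-1·(-1)^0 = +1.
v=11: a=11^1·(≡5), b=11^0·(≡9) mod 11; (5|11)=+1, (9|11)=+1; (−1)^{1·0·5}·(+1)^0·(+1)^1 = +1.
v=41: a=41^-2·(≡16), b=41^0·(≡4) mod 41; (16|41)=+1, (4|41)=+1; (−1)^{-2·0·20}·(+1)^0·(+1)^-2 = +1.
v=43: a=43^-2·(≡22), b=43^0·(≡26) mod 43; (22|43)=-1, (26|43)=-1; (−1)^{-2·0·21}·(-1)^0·(-1)^-2 = +1.
v=29: a=29^0·(≡12), b=29^2·(≡28) mod 29; (12|29)=-1, (28|29)=+1; (−1)^{0·2·14}·(-1)^2·(+1)^0 = +1.
v=19: a=19^2·(≡9), b=19^0·(≡4) mod 19; (9|19)=+1, (4|19)=+1; (−1)^{2·0·9}·(+1)^0·(+1)^2 = +1.
v=13: a=13^3·(≡7), b=13^2·(≡1) mod 13; (7|13)=-1, (1|13)=+1; (−1)^{3·2·6}·(-1)^2·(+1)^3 = +1.
v=3: a=3^-2·(≡1), b=3^-1·(≡2) mod 3; (1|3)=+1, (2|3)=-1; (−1)^{-2·-1·1}·(+1)^-1·(-1)^-2 = +1.
Every local symbol is +1, so the conic -143·x² + 42·y² = z² has ℚ_v-points for all v and hence a ℚ-point; (a, b / ℚ) ≅ M_2(ℚ).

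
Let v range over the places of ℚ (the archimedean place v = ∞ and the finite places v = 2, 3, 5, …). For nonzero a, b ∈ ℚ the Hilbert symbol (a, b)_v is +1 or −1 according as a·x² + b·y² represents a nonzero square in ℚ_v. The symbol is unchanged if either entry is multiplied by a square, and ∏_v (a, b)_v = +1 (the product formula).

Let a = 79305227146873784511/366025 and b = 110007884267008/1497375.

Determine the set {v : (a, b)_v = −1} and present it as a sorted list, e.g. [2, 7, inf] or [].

Mod squares: a ≡ 31, b ≡ 60610. Check v ∈ {∞, 2, 3, 5, 7, 11, 13, 19, 29, 31}.
v=31: a=31^3·(≡14), b=31^2·(≡14) mod 31; (14|31)=+1, (14|31)=+1; (−1)^{3·2·15}·(+1)^2·(+1)^3 = +1.
v=2: v_2(a)=0, v_2(b)=9; units ≡ 7, 1 (mod 8); ε·ε+αω+βω = 1·0+0·0+9·0 ≡ 0  ⇒  (a,b)_2 = +1.
v=∞: 31 > 0 and 60610 > 0  ⇒  (a,b)_∞ = +1.
v=5: a=5^-2·(≡1), b=5^-3·(≡2) mod 5; (1|5)=+1, (2|5)=-1; (−1)^{-2·-3·2}·(+1)^-3·(-1)^-2 = +1.
v=13: a=13^2·(≡7), b=13^2·(≡1) mod 13; (7|13)=-1, (1|13)=+1; (−1)^{2·2·6}·(-1)^2·(+1)^2 = +1.
v=3: a=3^2·(≡1), b=3^-2·(≡1) mod 3; (1|3)=+1, (1|3)=+1; (−1)^{2·-2·1}·(+1)^-2·(+1)^2 = +1.
v=19: a=19^2·(≡15), b=19^1·(≡5) mod 19; (15|19)=-1, (5|19)=+1; (−1)^{2·1·9}·(-1)^1·(+1)^2 = -1.
v=29: a=29^2·(≡26), b=29^1·(≡19) mod 29; (26|29)=-1, (19|29)=-1; (−1)^{2·1·14}·(-1)^1·(-1)^2 = -1.
v=7: a=7^8·(≡3), b=7^4·(≡2) mod 7; (3|7)=-1, (2|7)=+1; (−1)^{8·4·3}·(-1)^4·(+1)^8 = +1.
v=11: a=11^-4·(≡5), b=11^-3·(≡8) mod 11; (5|11)=+1, (8|11)=-1; (−1)^{-4·-3·5}·(+1)^-3·(-1)^-4 = +1.
|Ram(31, 60610)| = 2, even; anisotropic at {19, 29}.

[19, 29]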